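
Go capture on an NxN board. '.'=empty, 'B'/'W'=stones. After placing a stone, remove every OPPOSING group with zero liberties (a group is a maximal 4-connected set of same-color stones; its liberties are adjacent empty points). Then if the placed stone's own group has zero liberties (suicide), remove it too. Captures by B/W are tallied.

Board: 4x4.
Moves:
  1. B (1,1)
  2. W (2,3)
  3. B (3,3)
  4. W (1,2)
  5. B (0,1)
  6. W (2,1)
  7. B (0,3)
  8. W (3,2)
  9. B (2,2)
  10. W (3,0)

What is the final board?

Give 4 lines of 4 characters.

Move 1: B@(1,1) -> caps B=0 W=0
Move 2: W@(2,3) -> caps B=0 W=0
Move 3: B@(3,3) -> caps B=0 W=0
Move 4: W@(1,2) -> caps B=0 W=0
Move 5: B@(0,1) -> caps B=0 W=0
Move 6: W@(2,1) -> caps B=0 W=0
Move 7: B@(0,3) -> caps B=0 W=0
Move 8: W@(3,2) -> caps B=0 W=1
Move 9: B@(2,2) -> caps B=0 W=1
Move 10: W@(3,0) -> caps B=0 W=1

Answer: .B.B
.BW.
.W.W
W.W.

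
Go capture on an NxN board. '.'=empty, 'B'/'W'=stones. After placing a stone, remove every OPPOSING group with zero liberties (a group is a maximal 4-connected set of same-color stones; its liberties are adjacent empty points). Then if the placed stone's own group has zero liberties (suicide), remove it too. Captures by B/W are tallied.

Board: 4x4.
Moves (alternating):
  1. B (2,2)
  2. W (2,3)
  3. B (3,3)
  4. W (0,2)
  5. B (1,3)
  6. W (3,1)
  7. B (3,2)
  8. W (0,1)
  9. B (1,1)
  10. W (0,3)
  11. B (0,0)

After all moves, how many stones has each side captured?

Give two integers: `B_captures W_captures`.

Move 1: B@(2,2) -> caps B=0 W=0
Move 2: W@(2,3) -> caps B=0 W=0
Move 3: B@(3,3) -> caps B=0 W=0
Move 4: W@(0,2) -> caps B=0 W=0
Move 5: B@(1,3) -> caps B=1 W=0
Move 6: W@(3,1) -> caps B=1 W=0
Move 7: B@(3,2) -> caps B=1 W=0
Move 8: W@(0,1) -> caps B=1 W=0
Move 9: B@(1,1) -> caps B=1 W=0
Move 10: W@(0,3) -> caps B=1 W=0
Move 11: B@(0,0) -> caps B=1 W=0

Answer: 1 0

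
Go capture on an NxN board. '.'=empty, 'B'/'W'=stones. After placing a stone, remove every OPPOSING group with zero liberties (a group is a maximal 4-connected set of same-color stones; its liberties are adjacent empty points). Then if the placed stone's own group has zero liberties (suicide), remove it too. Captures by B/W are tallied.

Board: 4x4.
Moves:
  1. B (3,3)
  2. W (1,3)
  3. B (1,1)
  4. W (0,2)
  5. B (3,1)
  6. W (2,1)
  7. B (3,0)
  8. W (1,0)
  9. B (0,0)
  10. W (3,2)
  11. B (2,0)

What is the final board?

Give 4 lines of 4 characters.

Move 1: B@(3,3) -> caps B=0 W=0
Move 2: W@(1,3) -> caps B=0 W=0
Move 3: B@(1,1) -> caps B=0 W=0
Move 4: W@(0,2) -> caps B=0 W=0
Move 5: B@(3,1) -> caps B=0 W=0
Move 6: W@(2,1) -> caps B=0 W=0
Move 7: B@(3,0) -> caps B=0 W=0
Move 8: W@(1,0) -> caps B=0 W=0
Move 9: B@(0,0) -> caps B=0 W=0
Move 10: W@(3,2) -> caps B=0 W=0
Move 11: B@(2,0) -> caps B=1 W=0

Answer: B.W.
.B.W
BW..
BBWB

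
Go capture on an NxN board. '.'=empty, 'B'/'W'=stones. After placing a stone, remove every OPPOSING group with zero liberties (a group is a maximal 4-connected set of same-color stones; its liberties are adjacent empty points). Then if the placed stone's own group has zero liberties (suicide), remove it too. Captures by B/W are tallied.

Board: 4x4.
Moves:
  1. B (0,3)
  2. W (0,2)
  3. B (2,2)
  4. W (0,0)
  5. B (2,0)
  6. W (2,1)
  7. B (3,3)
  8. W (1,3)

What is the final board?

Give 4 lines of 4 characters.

Answer: W.W.
...W
BWB.
...B

Derivation:
Move 1: B@(0,3) -> caps B=0 W=0
Move 2: W@(0,2) -> caps B=0 W=0
Move 3: B@(2,2) -> caps B=0 W=0
Move 4: W@(0,0) -> caps B=0 W=0
Move 5: B@(2,0) -> caps B=0 W=0
Move 6: W@(2,1) -> caps B=0 W=0
Move 7: B@(3,3) -> caps B=0 W=0
Move 8: W@(1,3) -> caps B=0 W=1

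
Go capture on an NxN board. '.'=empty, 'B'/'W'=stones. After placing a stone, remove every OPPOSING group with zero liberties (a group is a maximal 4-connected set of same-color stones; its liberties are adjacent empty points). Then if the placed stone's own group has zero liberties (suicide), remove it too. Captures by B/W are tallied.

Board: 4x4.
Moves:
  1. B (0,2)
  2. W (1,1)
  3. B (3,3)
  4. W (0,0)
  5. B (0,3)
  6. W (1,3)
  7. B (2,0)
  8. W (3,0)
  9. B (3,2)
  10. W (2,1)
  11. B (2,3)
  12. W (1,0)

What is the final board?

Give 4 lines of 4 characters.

Move 1: B@(0,2) -> caps B=0 W=0
Move 2: W@(1,1) -> caps B=0 W=0
Move 3: B@(3,3) -> caps B=0 W=0
Move 4: W@(0,0) -> caps B=0 W=0
Move 5: B@(0,3) -> caps B=0 W=0
Move 6: W@(1,3) -> caps B=0 W=0
Move 7: B@(2,0) -> caps B=0 W=0
Move 8: W@(3,0) -> caps B=0 W=0
Move 9: B@(3,2) -> caps B=0 W=0
Move 10: W@(2,1) -> caps B=0 W=0
Move 11: B@(2,3) -> caps B=0 W=0
Move 12: W@(1,0) -> caps B=0 W=1

Answer: W.BB
WW.W
.W.B
W.BB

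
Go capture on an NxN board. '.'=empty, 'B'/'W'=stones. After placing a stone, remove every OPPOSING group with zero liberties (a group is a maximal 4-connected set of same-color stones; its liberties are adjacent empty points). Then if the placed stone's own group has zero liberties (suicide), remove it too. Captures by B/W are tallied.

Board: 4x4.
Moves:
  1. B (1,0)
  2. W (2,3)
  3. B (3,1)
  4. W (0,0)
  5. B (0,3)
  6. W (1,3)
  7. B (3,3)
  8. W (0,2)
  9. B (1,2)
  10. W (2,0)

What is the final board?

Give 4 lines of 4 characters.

Move 1: B@(1,0) -> caps B=0 W=0
Move 2: W@(2,3) -> caps B=0 W=0
Move 3: B@(3,1) -> caps B=0 W=0
Move 4: W@(0,0) -> caps B=0 W=0
Move 5: B@(0,3) -> caps B=0 W=0
Move 6: W@(1,3) -> caps B=0 W=0
Move 7: B@(3,3) -> caps B=0 W=0
Move 8: W@(0,2) -> caps B=0 W=1
Move 9: B@(1,2) -> caps B=0 W=1
Move 10: W@(2,0) -> caps B=0 W=1

Answer: W.W.
B.BW
W..W
.B.B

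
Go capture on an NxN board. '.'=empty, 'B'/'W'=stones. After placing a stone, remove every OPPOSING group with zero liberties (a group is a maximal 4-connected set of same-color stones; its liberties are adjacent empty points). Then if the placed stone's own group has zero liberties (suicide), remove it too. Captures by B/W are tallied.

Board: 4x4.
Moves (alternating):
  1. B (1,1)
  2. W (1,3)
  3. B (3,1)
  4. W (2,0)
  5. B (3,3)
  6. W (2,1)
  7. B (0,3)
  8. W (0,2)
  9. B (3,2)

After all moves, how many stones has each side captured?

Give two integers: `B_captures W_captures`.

Move 1: B@(1,1) -> caps B=0 W=0
Move 2: W@(1,3) -> caps B=0 W=0
Move 3: B@(3,1) -> caps B=0 W=0
Move 4: W@(2,0) -> caps B=0 W=0
Move 5: B@(3,3) -> caps B=0 W=0
Move 6: W@(2,1) -> caps B=0 W=0
Move 7: B@(0,3) -> caps B=0 W=0
Move 8: W@(0,2) -> caps B=0 W=1
Move 9: B@(3,2) -> caps B=0 W=1

Answer: 0 1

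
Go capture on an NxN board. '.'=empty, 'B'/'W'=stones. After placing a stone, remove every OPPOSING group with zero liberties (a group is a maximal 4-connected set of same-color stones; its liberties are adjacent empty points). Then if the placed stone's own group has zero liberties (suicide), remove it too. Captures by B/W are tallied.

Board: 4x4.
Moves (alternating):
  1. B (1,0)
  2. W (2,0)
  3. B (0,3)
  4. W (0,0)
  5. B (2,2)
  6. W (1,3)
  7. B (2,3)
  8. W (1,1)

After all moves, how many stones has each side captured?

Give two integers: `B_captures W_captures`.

Answer: 0 1

Derivation:
Move 1: B@(1,0) -> caps B=0 W=0
Move 2: W@(2,0) -> caps B=0 W=0
Move 3: B@(0,3) -> caps B=0 W=0
Move 4: W@(0,0) -> caps B=0 W=0
Move 5: B@(2,2) -> caps B=0 W=0
Move 6: W@(1,3) -> caps B=0 W=0
Move 7: B@(2,3) -> caps B=0 W=0
Move 8: W@(1,1) -> caps B=0 W=1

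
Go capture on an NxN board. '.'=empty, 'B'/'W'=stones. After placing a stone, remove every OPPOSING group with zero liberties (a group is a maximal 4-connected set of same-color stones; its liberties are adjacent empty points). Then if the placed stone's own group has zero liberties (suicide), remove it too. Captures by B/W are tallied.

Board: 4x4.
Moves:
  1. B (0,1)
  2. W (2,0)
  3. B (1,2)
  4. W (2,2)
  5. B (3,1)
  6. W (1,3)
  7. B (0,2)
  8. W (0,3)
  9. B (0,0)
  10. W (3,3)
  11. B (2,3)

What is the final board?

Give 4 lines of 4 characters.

Move 1: B@(0,1) -> caps B=0 W=0
Move 2: W@(2,0) -> caps B=0 W=0
Move 3: B@(1,2) -> caps B=0 W=0
Move 4: W@(2,2) -> caps B=0 W=0
Move 5: B@(3,1) -> caps B=0 W=0
Move 6: W@(1,3) -> caps B=0 W=0
Move 7: B@(0,2) -> caps B=0 W=0
Move 8: W@(0,3) -> caps B=0 W=0
Move 9: B@(0,0) -> caps B=0 W=0
Move 10: W@(3,3) -> caps B=0 W=0
Move 11: B@(2,3) -> caps B=2 W=0

Answer: BBB.
..B.
W.WB
.B.W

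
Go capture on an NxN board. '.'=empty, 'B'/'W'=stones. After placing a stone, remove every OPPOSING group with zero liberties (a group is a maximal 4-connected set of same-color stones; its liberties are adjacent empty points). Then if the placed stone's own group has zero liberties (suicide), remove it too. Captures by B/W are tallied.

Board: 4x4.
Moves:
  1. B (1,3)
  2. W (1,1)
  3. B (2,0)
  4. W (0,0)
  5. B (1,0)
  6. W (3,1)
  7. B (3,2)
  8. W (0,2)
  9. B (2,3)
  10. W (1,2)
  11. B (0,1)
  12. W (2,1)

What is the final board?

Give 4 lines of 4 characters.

Answer: .BW.
BWWB
BW.B
.WB.

Derivation:
Move 1: B@(1,3) -> caps B=0 W=0
Move 2: W@(1,1) -> caps B=0 W=0
Move 3: B@(2,0) -> caps B=0 W=0
Move 4: W@(0,0) -> caps B=0 W=0
Move 5: B@(1,0) -> caps B=0 W=0
Move 6: W@(3,1) -> caps B=0 W=0
Move 7: B@(3,2) -> caps B=0 W=0
Move 8: W@(0,2) -> caps B=0 W=0
Move 9: B@(2,3) -> caps B=0 W=0
Move 10: W@(1,2) -> caps B=0 W=0
Move 11: B@(0,1) -> caps B=1 W=0
Move 12: W@(2,1) -> caps B=1 W=0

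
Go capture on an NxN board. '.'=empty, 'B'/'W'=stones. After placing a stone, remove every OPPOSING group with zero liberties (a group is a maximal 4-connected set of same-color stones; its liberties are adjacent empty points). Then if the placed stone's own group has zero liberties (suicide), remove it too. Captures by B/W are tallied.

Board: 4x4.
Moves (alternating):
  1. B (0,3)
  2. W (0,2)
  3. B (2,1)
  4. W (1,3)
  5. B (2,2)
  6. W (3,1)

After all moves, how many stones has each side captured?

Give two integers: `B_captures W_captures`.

Move 1: B@(0,3) -> caps B=0 W=0
Move 2: W@(0,2) -> caps B=0 W=0
Move 3: B@(2,1) -> caps B=0 W=0
Move 4: W@(1,3) -> caps B=0 W=1
Move 5: B@(2,2) -> caps B=0 W=1
Move 6: W@(3,1) -> caps B=0 W=1

Answer: 0 1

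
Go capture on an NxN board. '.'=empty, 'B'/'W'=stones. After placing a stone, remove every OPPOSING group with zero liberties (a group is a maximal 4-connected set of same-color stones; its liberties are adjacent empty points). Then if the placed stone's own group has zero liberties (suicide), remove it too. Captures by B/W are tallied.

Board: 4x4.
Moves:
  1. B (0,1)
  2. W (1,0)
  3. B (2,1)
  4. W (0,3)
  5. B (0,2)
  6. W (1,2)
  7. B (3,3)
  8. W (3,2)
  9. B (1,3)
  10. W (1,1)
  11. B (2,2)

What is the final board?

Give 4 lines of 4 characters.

Answer: .BB.
WWWB
.BB.
..WB

Derivation:
Move 1: B@(0,1) -> caps B=0 W=0
Move 2: W@(1,0) -> caps B=0 W=0
Move 3: B@(2,1) -> caps B=0 W=0
Move 4: W@(0,3) -> caps B=0 W=0
Move 5: B@(0,2) -> caps B=0 W=0
Move 6: W@(1,2) -> caps B=0 W=0
Move 7: B@(3,3) -> caps B=0 W=0
Move 8: W@(3,2) -> caps B=0 W=0
Move 9: B@(1,3) -> caps B=1 W=0
Move 10: W@(1,1) -> caps B=1 W=0
Move 11: B@(2,2) -> caps B=1 W=0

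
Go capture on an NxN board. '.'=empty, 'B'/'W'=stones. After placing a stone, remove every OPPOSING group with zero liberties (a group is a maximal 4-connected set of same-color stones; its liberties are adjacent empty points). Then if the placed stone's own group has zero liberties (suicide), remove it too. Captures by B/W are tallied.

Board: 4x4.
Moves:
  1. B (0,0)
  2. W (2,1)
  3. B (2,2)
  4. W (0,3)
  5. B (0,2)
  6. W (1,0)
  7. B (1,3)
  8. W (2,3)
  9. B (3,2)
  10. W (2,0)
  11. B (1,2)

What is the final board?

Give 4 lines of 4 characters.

Answer: B.B.
W.BB
WWBW
..B.

Derivation:
Move 1: B@(0,0) -> caps B=0 W=0
Move 2: W@(2,1) -> caps B=0 W=0
Move 3: B@(2,2) -> caps B=0 W=0
Move 4: W@(0,3) -> caps B=0 W=0
Move 5: B@(0,2) -> caps B=0 W=0
Move 6: W@(1,0) -> caps B=0 W=0
Move 7: B@(1,3) -> caps B=1 W=0
Move 8: W@(2,3) -> caps B=1 W=0
Move 9: B@(3,2) -> caps B=1 W=0
Move 10: W@(2,0) -> caps B=1 W=0
Move 11: B@(1,2) -> caps B=1 W=0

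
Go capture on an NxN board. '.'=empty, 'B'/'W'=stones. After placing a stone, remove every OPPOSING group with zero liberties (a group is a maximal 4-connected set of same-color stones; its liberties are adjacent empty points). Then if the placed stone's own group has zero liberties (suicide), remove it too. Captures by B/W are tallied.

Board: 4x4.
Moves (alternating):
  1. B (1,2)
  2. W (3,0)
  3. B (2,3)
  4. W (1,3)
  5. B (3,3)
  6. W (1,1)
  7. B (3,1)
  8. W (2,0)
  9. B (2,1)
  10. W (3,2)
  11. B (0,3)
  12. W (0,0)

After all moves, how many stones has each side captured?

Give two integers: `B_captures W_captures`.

Answer: 1 0

Derivation:
Move 1: B@(1,2) -> caps B=0 W=0
Move 2: W@(3,0) -> caps B=0 W=0
Move 3: B@(2,3) -> caps B=0 W=0
Move 4: W@(1,3) -> caps B=0 W=0
Move 5: B@(3,3) -> caps B=0 W=0
Move 6: W@(1,1) -> caps B=0 W=0
Move 7: B@(3,1) -> caps B=0 W=0
Move 8: W@(2,0) -> caps B=0 W=0
Move 9: B@(2,1) -> caps B=0 W=0
Move 10: W@(3,2) -> caps B=0 W=0
Move 11: B@(0,3) -> caps B=1 W=0
Move 12: W@(0,0) -> caps B=1 W=0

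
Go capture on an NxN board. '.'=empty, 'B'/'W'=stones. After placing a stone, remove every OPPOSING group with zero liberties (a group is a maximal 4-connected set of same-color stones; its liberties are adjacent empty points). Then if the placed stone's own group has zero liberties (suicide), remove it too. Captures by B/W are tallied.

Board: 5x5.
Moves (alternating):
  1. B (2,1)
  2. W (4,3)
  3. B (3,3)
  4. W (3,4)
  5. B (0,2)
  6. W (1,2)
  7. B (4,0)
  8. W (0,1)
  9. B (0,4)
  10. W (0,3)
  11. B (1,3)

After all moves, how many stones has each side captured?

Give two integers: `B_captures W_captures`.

Answer: 0 1

Derivation:
Move 1: B@(2,1) -> caps B=0 W=0
Move 2: W@(4,3) -> caps B=0 W=0
Move 3: B@(3,3) -> caps B=0 W=0
Move 4: W@(3,4) -> caps B=0 W=0
Move 5: B@(0,2) -> caps B=0 W=0
Move 6: W@(1,2) -> caps B=0 W=0
Move 7: B@(4,0) -> caps B=0 W=0
Move 8: W@(0,1) -> caps B=0 W=0
Move 9: B@(0,4) -> caps B=0 W=0
Move 10: W@(0,3) -> caps B=0 W=1
Move 11: B@(1,3) -> caps B=0 W=1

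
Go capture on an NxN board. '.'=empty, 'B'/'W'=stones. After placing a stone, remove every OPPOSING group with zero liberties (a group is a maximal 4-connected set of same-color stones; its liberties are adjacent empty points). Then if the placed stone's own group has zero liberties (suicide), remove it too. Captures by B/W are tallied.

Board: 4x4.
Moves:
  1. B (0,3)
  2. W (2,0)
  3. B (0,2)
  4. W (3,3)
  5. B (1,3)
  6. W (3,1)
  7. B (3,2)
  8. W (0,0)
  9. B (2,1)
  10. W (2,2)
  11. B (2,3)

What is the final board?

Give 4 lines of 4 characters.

Answer: W.BB
...B
WBWB
.W.W

Derivation:
Move 1: B@(0,3) -> caps B=0 W=0
Move 2: W@(2,0) -> caps B=0 W=0
Move 3: B@(0,2) -> caps B=0 W=0
Move 4: W@(3,3) -> caps B=0 W=0
Move 5: B@(1,3) -> caps B=0 W=0
Move 6: W@(3,1) -> caps B=0 W=0
Move 7: B@(3,2) -> caps B=0 W=0
Move 8: W@(0,0) -> caps B=0 W=0
Move 9: B@(2,1) -> caps B=0 W=0
Move 10: W@(2,2) -> caps B=0 W=1
Move 11: B@(2,3) -> caps B=0 W=1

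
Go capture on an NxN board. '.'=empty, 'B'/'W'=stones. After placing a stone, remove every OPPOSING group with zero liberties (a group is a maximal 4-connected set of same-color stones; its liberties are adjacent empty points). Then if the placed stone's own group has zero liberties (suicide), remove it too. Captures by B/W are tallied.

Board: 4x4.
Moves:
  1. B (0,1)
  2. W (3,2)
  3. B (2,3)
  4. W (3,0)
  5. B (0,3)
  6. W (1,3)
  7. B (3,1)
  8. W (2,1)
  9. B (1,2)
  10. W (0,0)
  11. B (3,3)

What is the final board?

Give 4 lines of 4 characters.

Answer: WB.B
..B.
.W.B
W.WB

Derivation:
Move 1: B@(0,1) -> caps B=0 W=0
Move 2: W@(3,2) -> caps B=0 W=0
Move 3: B@(2,3) -> caps B=0 W=0
Move 4: W@(3,0) -> caps B=0 W=0
Move 5: B@(0,3) -> caps B=0 W=0
Move 6: W@(1,3) -> caps B=0 W=0
Move 7: B@(3,1) -> caps B=0 W=0
Move 8: W@(2,1) -> caps B=0 W=1
Move 9: B@(1,2) -> caps B=1 W=1
Move 10: W@(0,0) -> caps B=1 W=1
Move 11: B@(3,3) -> caps B=1 W=1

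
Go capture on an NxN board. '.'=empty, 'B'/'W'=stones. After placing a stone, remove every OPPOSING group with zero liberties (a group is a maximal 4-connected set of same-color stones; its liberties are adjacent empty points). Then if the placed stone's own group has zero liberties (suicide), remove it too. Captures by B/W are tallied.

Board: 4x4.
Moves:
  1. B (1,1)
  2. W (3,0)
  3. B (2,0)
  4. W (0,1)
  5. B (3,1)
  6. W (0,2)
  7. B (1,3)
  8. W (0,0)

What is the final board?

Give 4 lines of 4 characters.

Move 1: B@(1,1) -> caps B=0 W=0
Move 2: W@(3,0) -> caps B=0 W=0
Move 3: B@(2,0) -> caps B=0 W=0
Move 4: W@(0,1) -> caps B=0 W=0
Move 5: B@(3,1) -> caps B=1 W=0
Move 6: W@(0,2) -> caps B=1 W=0
Move 7: B@(1,3) -> caps B=1 W=0
Move 8: W@(0,0) -> caps B=1 W=0

Answer: WWW.
.B.B
B...
.B..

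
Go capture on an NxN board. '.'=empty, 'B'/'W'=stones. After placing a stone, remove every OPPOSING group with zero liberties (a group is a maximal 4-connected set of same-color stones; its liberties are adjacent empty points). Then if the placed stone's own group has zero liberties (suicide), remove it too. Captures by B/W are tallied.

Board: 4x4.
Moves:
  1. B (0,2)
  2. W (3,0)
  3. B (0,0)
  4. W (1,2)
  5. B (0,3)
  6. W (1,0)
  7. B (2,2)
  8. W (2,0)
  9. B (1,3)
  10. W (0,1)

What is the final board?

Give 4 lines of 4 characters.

Answer: .WBB
W.WB
W.B.
W...

Derivation:
Move 1: B@(0,2) -> caps B=0 W=0
Move 2: W@(3,0) -> caps B=0 W=0
Move 3: B@(0,0) -> caps B=0 W=0
Move 4: W@(1,2) -> caps B=0 W=0
Move 5: B@(0,3) -> caps B=0 W=0
Move 6: W@(1,0) -> caps B=0 W=0
Move 7: B@(2,2) -> caps B=0 W=0
Move 8: W@(2,0) -> caps B=0 W=0
Move 9: B@(1,3) -> caps B=0 W=0
Move 10: W@(0,1) -> caps B=0 W=1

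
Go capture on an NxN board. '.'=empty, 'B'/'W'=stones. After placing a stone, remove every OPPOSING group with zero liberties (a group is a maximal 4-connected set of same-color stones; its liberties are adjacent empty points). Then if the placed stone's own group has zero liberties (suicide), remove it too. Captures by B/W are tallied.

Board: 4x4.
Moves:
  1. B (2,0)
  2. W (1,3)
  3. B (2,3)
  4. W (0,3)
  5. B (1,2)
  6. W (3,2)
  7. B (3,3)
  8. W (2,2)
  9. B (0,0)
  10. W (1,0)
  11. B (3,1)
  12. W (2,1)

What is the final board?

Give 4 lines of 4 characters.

Move 1: B@(2,0) -> caps B=0 W=0
Move 2: W@(1,3) -> caps B=0 W=0
Move 3: B@(2,3) -> caps B=0 W=0
Move 4: W@(0,3) -> caps B=0 W=0
Move 5: B@(1,2) -> caps B=0 W=0
Move 6: W@(3,2) -> caps B=0 W=0
Move 7: B@(3,3) -> caps B=0 W=0
Move 8: W@(2,2) -> caps B=0 W=2
Move 9: B@(0,0) -> caps B=0 W=2
Move 10: W@(1,0) -> caps B=0 W=2
Move 11: B@(3,1) -> caps B=0 W=2
Move 12: W@(2,1) -> caps B=0 W=2

Answer: B..W
W.BW
BWW.
.BW.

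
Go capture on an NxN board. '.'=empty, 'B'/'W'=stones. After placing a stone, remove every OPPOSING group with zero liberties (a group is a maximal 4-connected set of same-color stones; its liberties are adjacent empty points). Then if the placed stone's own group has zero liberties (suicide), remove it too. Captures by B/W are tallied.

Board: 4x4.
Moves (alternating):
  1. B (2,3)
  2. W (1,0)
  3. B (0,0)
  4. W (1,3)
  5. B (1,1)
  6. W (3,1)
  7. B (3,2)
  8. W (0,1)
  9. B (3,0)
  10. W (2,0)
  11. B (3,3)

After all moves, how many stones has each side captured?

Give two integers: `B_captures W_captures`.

Move 1: B@(2,3) -> caps B=0 W=0
Move 2: W@(1,0) -> caps B=0 W=0
Move 3: B@(0,0) -> caps B=0 W=0
Move 4: W@(1,3) -> caps B=0 W=0
Move 5: B@(1,1) -> caps B=0 W=0
Move 6: W@(3,1) -> caps B=0 W=0
Move 7: B@(3,2) -> caps B=0 W=0
Move 8: W@(0,1) -> caps B=0 W=1
Move 9: B@(3,0) -> caps B=0 W=1
Move 10: W@(2,0) -> caps B=0 W=2
Move 11: B@(3,3) -> caps B=0 W=2

Answer: 0 2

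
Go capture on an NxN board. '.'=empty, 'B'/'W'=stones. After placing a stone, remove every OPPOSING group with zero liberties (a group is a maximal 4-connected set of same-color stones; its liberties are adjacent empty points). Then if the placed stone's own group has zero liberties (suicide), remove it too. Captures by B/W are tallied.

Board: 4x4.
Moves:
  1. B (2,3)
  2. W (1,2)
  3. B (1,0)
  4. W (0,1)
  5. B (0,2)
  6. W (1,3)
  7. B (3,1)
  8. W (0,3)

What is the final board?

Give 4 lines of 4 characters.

Move 1: B@(2,3) -> caps B=0 W=0
Move 2: W@(1,2) -> caps B=0 W=0
Move 3: B@(1,0) -> caps B=0 W=0
Move 4: W@(0,1) -> caps B=0 W=0
Move 5: B@(0,2) -> caps B=0 W=0
Move 6: W@(1,3) -> caps B=0 W=0
Move 7: B@(3,1) -> caps B=0 W=0
Move 8: W@(0,3) -> caps B=0 W=1

Answer: .W.W
B.WW
...B
.B..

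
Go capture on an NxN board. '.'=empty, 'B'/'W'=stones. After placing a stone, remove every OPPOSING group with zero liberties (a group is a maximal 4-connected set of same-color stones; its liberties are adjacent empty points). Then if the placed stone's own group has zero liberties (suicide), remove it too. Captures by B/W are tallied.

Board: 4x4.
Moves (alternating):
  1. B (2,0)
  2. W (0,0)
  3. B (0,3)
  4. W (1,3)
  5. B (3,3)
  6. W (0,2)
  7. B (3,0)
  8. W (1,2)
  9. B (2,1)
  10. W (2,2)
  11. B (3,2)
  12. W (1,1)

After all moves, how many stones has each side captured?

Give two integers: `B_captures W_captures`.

Answer: 0 1

Derivation:
Move 1: B@(2,0) -> caps B=0 W=0
Move 2: W@(0,0) -> caps B=0 W=0
Move 3: B@(0,3) -> caps B=0 W=0
Move 4: W@(1,3) -> caps B=0 W=0
Move 5: B@(3,3) -> caps B=0 W=0
Move 6: W@(0,2) -> caps B=0 W=1
Move 7: B@(3,0) -> caps B=0 W=1
Move 8: W@(1,2) -> caps B=0 W=1
Move 9: B@(2,1) -> caps B=0 W=1
Move 10: W@(2,2) -> caps B=0 W=1
Move 11: B@(3,2) -> caps B=0 W=1
Move 12: W@(1,1) -> caps B=0 W=1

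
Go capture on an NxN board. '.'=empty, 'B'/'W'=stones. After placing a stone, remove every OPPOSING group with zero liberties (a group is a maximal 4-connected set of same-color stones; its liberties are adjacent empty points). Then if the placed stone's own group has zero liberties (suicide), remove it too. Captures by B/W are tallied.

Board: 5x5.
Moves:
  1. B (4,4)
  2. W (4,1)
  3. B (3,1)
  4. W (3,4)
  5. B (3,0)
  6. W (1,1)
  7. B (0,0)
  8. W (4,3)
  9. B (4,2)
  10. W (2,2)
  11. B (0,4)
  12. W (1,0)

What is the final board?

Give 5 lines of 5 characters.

Answer: B...B
WW...
..W..
BB..W
.WBW.

Derivation:
Move 1: B@(4,4) -> caps B=0 W=0
Move 2: W@(4,1) -> caps B=0 W=0
Move 3: B@(3,1) -> caps B=0 W=0
Move 4: W@(3,4) -> caps B=0 W=0
Move 5: B@(3,0) -> caps B=0 W=0
Move 6: W@(1,1) -> caps B=0 W=0
Move 7: B@(0,0) -> caps B=0 W=0
Move 8: W@(4,3) -> caps B=0 W=1
Move 9: B@(4,2) -> caps B=0 W=1
Move 10: W@(2,2) -> caps B=0 W=1
Move 11: B@(0,4) -> caps B=0 W=1
Move 12: W@(1,0) -> caps B=0 W=1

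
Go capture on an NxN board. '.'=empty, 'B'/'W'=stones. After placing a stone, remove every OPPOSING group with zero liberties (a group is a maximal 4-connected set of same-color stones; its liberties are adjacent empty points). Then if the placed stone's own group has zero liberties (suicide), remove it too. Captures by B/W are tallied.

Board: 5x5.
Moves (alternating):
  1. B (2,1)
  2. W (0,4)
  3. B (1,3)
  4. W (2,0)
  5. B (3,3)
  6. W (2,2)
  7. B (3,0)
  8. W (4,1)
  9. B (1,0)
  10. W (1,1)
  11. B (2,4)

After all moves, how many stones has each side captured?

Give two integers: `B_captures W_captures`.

Move 1: B@(2,1) -> caps B=0 W=0
Move 2: W@(0,4) -> caps B=0 W=0
Move 3: B@(1,3) -> caps B=0 W=0
Move 4: W@(2,0) -> caps B=0 W=0
Move 5: B@(3,3) -> caps B=0 W=0
Move 6: W@(2,2) -> caps B=0 W=0
Move 7: B@(3,0) -> caps B=0 W=0
Move 8: W@(4,1) -> caps B=0 W=0
Move 9: B@(1,0) -> caps B=1 W=0
Move 10: W@(1,1) -> caps B=1 W=0
Move 11: B@(2,4) -> caps B=1 W=0

Answer: 1 0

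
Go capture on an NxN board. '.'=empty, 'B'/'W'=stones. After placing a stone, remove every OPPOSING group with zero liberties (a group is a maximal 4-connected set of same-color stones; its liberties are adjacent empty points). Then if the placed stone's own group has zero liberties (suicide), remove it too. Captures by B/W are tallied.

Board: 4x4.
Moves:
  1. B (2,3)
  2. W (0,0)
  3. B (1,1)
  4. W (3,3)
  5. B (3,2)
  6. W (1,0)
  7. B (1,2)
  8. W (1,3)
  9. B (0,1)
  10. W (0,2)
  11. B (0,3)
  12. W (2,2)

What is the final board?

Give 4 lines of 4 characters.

Answer: WB.B
WBB.
..WB
..B.

Derivation:
Move 1: B@(2,3) -> caps B=0 W=0
Move 2: W@(0,0) -> caps B=0 W=0
Move 3: B@(1,1) -> caps B=0 W=0
Move 4: W@(3,3) -> caps B=0 W=0
Move 5: B@(3,2) -> caps B=1 W=0
Move 6: W@(1,0) -> caps B=1 W=0
Move 7: B@(1,2) -> caps B=1 W=0
Move 8: W@(1,3) -> caps B=1 W=0
Move 9: B@(0,1) -> caps B=1 W=0
Move 10: W@(0,2) -> caps B=1 W=0
Move 11: B@(0,3) -> caps B=3 W=0
Move 12: W@(2,2) -> caps B=3 W=0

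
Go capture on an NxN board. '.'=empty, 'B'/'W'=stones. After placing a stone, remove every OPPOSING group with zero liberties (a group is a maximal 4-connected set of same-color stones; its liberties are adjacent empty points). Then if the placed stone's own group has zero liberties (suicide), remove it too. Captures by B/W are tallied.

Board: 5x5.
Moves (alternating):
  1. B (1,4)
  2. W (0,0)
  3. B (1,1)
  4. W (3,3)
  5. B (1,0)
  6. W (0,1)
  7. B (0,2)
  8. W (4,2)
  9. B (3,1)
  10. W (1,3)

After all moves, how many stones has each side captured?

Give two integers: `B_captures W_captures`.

Answer: 2 0

Derivation:
Move 1: B@(1,4) -> caps B=0 W=0
Move 2: W@(0,0) -> caps B=0 W=0
Move 3: B@(1,1) -> caps B=0 W=0
Move 4: W@(3,3) -> caps B=0 W=0
Move 5: B@(1,0) -> caps B=0 W=0
Move 6: W@(0,1) -> caps B=0 W=0
Move 7: B@(0,2) -> caps B=2 W=0
Move 8: W@(4,2) -> caps B=2 W=0
Move 9: B@(3,1) -> caps B=2 W=0
Move 10: W@(1,3) -> caps B=2 W=0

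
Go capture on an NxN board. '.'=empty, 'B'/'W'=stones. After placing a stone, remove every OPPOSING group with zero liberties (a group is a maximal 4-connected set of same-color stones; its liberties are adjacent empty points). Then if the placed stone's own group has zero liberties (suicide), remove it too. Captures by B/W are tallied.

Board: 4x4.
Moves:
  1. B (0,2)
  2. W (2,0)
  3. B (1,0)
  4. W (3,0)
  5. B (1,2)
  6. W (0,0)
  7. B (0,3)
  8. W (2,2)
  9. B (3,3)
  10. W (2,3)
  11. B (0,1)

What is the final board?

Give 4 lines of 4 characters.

Answer: .BBB
B.B.
W.WW
W..B

Derivation:
Move 1: B@(0,2) -> caps B=0 W=0
Move 2: W@(2,0) -> caps B=0 W=0
Move 3: B@(1,0) -> caps B=0 W=0
Move 4: W@(3,0) -> caps B=0 W=0
Move 5: B@(1,2) -> caps B=0 W=0
Move 6: W@(0,0) -> caps B=0 W=0
Move 7: B@(0,3) -> caps B=0 W=0
Move 8: W@(2,2) -> caps B=0 W=0
Move 9: B@(3,3) -> caps B=0 W=0
Move 10: W@(2,3) -> caps B=0 W=0
Move 11: B@(0,1) -> caps B=1 W=0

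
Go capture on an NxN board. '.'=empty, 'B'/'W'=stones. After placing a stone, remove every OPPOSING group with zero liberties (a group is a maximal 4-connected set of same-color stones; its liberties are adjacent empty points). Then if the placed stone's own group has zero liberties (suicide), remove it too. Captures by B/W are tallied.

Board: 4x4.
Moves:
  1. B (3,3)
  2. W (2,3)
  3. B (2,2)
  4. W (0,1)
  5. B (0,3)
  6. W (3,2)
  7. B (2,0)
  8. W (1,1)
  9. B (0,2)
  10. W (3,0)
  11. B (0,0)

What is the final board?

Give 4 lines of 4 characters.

Move 1: B@(3,3) -> caps B=0 W=0
Move 2: W@(2,3) -> caps B=0 W=0
Move 3: B@(2,2) -> caps B=0 W=0
Move 4: W@(0,1) -> caps B=0 W=0
Move 5: B@(0,3) -> caps B=0 W=0
Move 6: W@(3,2) -> caps B=0 W=1
Move 7: B@(2,0) -> caps B=0 W=1
Move 8: W@(1,1) -> caps B=0 W=1
Move 9: B@(0,2) -> caps B=0 W=1
Move 10: W@(3,0) -> caps B=0 W=1
Move 11: B@(0,0) -> caps B=0 W=1

Answer: BWBB
.W..
B.BW
W.W.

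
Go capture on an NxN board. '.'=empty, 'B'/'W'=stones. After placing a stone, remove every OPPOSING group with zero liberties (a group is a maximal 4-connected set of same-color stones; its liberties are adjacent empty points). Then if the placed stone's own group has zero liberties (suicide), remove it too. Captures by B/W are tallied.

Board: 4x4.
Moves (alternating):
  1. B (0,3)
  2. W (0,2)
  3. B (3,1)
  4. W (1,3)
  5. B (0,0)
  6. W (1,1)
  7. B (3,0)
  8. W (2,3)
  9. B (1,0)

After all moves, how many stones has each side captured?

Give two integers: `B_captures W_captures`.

Answer: 0 1

Derivation:
Move 1: B@(0,3) -> caps B=0 W=0
Move 2: W@(0,2) -> caps B=0 W=0
Move 3: B@(3,1) -> caps B=0 W=0
Move 4: W@(1,3) -> caps B=0 W=1
Move 5: B@(0,0) -> caps B=0 W=1
Move 6: W@(1,1) -> caps B=0 W=1
Move 7: B@(3,0) -> caps B=0 W=1
Move 8: W@(2,3) -> caps B=0 W=1
Move 9: B@(1,0) -> caps B=0 W=1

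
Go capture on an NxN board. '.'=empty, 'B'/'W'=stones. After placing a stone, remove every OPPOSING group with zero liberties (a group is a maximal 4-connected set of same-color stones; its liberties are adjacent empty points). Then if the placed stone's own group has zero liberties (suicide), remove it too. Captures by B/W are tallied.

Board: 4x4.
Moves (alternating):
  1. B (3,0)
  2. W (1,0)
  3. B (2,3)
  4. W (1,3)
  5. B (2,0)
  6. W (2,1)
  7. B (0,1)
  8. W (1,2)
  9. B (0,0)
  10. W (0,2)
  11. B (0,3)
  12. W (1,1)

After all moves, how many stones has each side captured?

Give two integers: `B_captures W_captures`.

Move 1: B@(3,0) -> caps B=0 W=0
Move 2: W@(1,0) -> caps B=0 W=0
Move 3: B@(2,3) -> caps B=0 W=0
Move 4: W@(1,3) -> caps B=0 W=0
Move 5: B@(2,0) -> caps B=0 W=0
Move 6: W@(2,1) -> caps B=0 W=0
Move 7: B@(0,1) -> caps B=0 W=0
Move 8: W@(1,2) -> caps B=0 W=0
Move 9: B@(0,0) -> caps B=0 W=0
Move 10: W@(0,2) -> caps B=0 W=0
Move 11: B@(0,3) -> caps B=0 W=0
Move 12: W@(1,1) -> caps B=0 W=2

Answer: 0 2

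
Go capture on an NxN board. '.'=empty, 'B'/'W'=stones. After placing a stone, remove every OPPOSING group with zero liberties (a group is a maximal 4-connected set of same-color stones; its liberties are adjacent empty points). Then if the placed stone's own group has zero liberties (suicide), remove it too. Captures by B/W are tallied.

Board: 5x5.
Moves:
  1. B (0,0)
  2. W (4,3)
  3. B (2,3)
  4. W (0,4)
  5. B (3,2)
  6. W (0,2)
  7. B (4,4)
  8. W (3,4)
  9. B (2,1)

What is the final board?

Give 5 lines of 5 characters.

Answer: B.W.W
.....
.B.B.
..B.W
...W.

Derivation:
Move 1: B@(0,0) -> caps B=0 W=0
Move 2: W@(4,3) -> caps B=0 W=0
Move 3: B@(2,3) -> caps B=0 W=0
Move 4: W@(0,4) -> caps B=0 W=0
Move 5: B@(3,2) -> caps B=0 W=0
Move 6: W@(0,2) -> caps B=0 W=0
Move 7: B@(4,4) -> caps B=0 W=0
Move 8: W@(3,4) -> caps B=0 W=1
Move 9: B@(2,1) -> caps B=0 W=1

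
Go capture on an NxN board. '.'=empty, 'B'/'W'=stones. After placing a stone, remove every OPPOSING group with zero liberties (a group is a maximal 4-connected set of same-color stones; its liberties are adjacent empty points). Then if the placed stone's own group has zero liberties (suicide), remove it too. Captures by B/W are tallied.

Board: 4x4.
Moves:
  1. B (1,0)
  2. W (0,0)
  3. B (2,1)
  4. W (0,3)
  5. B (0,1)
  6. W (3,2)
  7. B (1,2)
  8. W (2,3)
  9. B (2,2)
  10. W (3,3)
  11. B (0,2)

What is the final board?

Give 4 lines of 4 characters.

Answer: .BBW
B.B.
.BBW
..WW

Derivation:
Move 1: B@(1,0) -> caps B=0 W=0
Move 2: W@(0,0) -> caps B=0 W=0
Move 3: B@(2,1) -> caps B=0 W=0
Move 4: W@(0,3) -> caps B=0 W=0
Move 5: B@(0,1) -> caps B=1 W=0
Move 6: W@(3,2) -> caps B=1 W=0
Move 7: B@(1,2) -> caps B=1 W=0
Move 8: W@(2,3) -> caps B=1 W=0
Move 9: B@(2,2) -> caps B=1 W=0
Move 10: W@(3,3) -> caps B=1 W=0
Move 11: B@(0,2) -> caps B=1 W=0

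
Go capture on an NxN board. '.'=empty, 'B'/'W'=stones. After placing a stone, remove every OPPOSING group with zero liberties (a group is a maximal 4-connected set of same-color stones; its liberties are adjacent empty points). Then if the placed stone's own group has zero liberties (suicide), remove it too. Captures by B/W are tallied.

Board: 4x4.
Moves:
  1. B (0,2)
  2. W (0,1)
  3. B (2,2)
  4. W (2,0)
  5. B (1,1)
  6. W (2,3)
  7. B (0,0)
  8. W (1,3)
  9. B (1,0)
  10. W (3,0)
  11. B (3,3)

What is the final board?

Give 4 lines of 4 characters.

Move 1: B@(0,2) -> caps B=0 W=0
Move 2: W@(0,1) -> caps B=0 W=0
Move 3: B@(2,2) -> caps B=0 W=0
Move 4: W@(2,0) -> caps B=0 W=0
Move 5: B@(1,1) -> caps B=0 W=0
Move 6: W@(2,3) -> caps B=0 W=0
Move 7: B@(0,0) -> caps B=1 W=0
Move 8: W@(1,3) -> caps B=1 W=0
Move 9: B@(1,0) -> caps B=1 W=0
Move 10: W@(3,0) -> caps B=1 W=0
Move 11: B@(3,3) -> caps B=1 W=0

Answer: B.B.
BB.W
W.BW
W..B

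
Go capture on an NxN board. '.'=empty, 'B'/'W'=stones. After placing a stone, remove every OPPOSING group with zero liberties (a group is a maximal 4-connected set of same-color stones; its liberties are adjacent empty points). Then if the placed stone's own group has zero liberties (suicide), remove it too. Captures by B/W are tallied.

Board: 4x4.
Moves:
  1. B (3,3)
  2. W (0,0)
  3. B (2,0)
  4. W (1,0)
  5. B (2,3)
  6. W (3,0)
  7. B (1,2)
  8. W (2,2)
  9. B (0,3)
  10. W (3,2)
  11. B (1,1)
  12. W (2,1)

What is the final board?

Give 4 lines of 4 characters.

Answer: W..B
WBB.
.WWB
W.WB

Derivation:
Move 1: B@(3,3) -> caps B=0 W=0
Move 2: W@(0,0) -> caps B=0 W=0
Move 3: B@(2,0) -> caps B=0 W=0
Move 4: W@(1,0) -> caps B=0 W=0
Move 5: B@(2,3) -> caps B=0 W=0
Move 6: W@(3,0) -> caps B=0 W=0
Move 7: B@(1,2) -> caps B=0 W=0
Move 8: W@(2,2) -> caps B=0 W=0
Move 9: B@(0,3) -> caps B=0 W=0
Move 10: W@(3,2) -> caps B=0 W=0
Move 11: B@(1,1) -> caps B=0 W=0
Move 12: W@(2,1) -> caps B=0 W=1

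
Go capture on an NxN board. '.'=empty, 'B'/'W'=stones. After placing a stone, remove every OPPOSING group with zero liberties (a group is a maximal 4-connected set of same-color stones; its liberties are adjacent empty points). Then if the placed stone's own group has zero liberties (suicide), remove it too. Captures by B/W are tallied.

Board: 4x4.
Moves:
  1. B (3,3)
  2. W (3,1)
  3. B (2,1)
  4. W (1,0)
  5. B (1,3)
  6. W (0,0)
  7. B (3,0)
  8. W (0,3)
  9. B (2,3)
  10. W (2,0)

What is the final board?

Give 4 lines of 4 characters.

Move 1: B@(3,3) -> caps B=0 W=0
Move 2: W@(3,1) -> caps B=0 W=0
Move 3: B@(2,1) -> caps B=0 W=0
Move 4: W@(1,0) -> caps B=0 W=0
Move 5: B@(1,3) -> caps B=0 W=0
Move 6: W@(0,0) -> caps B=0 W=0
Move 7: B@(3,0) -> caps B=0 W=0
Move 8: W@(0,3) -> caps B=0 W=0
Move 9: B@(2,3) -> caps B=0 W=0
Move 10: W@(2,0) -> caps B=0 W=1

Answer: W..W
W..B
WB.B
.W.B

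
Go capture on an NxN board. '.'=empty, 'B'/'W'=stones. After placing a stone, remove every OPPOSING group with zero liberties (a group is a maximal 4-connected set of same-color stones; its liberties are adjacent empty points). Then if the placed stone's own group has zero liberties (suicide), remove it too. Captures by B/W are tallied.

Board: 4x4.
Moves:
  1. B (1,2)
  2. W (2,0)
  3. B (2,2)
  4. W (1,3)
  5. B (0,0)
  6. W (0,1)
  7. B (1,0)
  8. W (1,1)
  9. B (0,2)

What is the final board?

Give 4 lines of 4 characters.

Answer: .WB.
.WBW
W.B.
....

Derivation:
Move 1: B@(1,2) -> caps B=0 W=0
Move 2: W@(2,0) -> caps B=0 W=0
Move 3: B@(2,2) -> caps B=0 W=0
Move 4: W@(1,3) -> caps B=0 W=0
Move 5: B@(0,0) -> caps B=0 W=0
Move 6: W@(0,1) -> caps B=0 W=0
Move 7: B@(1,0) -> caps B=0 W=0
Move 8: W@(1,1) -> caps B=0 W=2
Move 9: B@(0,2) -> caps B=0 W=2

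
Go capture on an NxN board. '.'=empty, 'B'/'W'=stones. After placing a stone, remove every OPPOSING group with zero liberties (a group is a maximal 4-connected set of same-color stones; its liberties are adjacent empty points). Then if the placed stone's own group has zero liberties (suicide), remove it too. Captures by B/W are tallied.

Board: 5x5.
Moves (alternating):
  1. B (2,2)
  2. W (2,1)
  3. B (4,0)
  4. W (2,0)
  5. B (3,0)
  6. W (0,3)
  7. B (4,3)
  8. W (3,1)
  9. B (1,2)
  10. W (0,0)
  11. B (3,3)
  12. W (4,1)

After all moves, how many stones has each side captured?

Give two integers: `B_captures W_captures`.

Move 1: B@(2,2) -> caps B=0 W=0
Move 2: W@(2,1) -> caps B=0 W=0
Move 3: B@(4,0) -> caps B=0 W=0
Move 4: W@(2,0) -> caps B=0 W=0
Move 5: B@(3,0) -> caps B=0 W=0
Move 6: W@(0,3) -> caps B=0 W=0
Move 7: B@(4,3) -> caps B=0 W=0
Move 8: W@(3,1) -> caps B=0 W=0
Move 9: B@(1,2) -> caps B=0 W=0
Move 10: W@(0,0) -> caps B=0 W=0
Move 11: B@(3,3) -> caps B=0 W=0
Move 12: W@(4,1) -> caps B=0 W=2

Answer: 0 2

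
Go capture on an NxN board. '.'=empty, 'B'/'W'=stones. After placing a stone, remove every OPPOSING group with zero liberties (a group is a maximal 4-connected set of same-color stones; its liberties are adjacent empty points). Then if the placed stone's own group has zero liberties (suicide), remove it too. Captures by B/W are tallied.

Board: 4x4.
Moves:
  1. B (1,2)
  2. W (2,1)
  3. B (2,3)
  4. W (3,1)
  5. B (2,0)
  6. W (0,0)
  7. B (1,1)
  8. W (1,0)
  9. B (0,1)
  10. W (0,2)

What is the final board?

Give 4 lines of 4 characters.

Answer: .BW.
.BB.
BW.B
.W..

Derivation:
Move 1: B@(1,2) -> caps B=0 W=0
Move 2: W@(2,1) -> caps B=0 W=0
Move 3: B@(2,3) -> caps B=0 W=0
Move 4: W@(3,1) -> caps B=0 W=0
Move 5: B@(2,0) -> caps B=0 W=0
Move 6: W@(0,0) -> caps B=0 W=0
Move 7: B@(1,1) -> caps B=0 W=0
Move 8: W@(1,0) -> caps B=0 W=0
Move 9: B@(0,1) -> caps B=2 W=0
Move 10: W@(0,2) -> caps B=2 W=0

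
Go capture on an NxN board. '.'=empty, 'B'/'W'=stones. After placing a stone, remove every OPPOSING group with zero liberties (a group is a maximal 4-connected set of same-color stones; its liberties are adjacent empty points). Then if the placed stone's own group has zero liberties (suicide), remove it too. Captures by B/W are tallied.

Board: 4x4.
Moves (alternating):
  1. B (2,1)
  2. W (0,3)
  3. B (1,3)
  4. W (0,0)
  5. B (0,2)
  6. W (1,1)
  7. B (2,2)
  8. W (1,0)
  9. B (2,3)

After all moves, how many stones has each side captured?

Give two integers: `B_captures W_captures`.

Answer: 1 0

Derivation:
Move 1: B@(2,1) -> caps B=0 W=0
Move 2: W@(0,3) -> caps B=0 W=0
Move 3: B@(1,3) -> caps B=0 W=0
Move 4: W@(0,0) -> caps B=0 W=0
Move 5: B@(0,2) -> caps B=1 W=0
Move 6: W@(1,1) -> caps B=1 W=0
Move 7: B@(2,2) -> caps B=1 W=0
Move 8: W@(1,0) -> caps B=1 W=0
Move 9: B@(2,3) -> caps B=1 W=0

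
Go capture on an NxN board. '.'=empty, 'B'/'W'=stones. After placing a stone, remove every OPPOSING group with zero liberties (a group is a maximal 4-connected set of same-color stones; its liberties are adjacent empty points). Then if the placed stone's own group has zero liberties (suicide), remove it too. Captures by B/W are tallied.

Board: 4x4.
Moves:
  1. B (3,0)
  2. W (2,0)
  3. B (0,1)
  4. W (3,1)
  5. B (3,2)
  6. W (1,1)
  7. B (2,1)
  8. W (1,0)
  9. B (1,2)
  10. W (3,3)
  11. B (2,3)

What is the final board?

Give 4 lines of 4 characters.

Move 1: B@(3,0) -> caps B=0 W=0
Move 2: W@(2,0) -> caps B=0 W=0
Move 3: B@(0,1) -> caps B=0 W=0
Move 4: W@(3,1) -> caps B=0 W=1
Move 5: B@(3,2) -> caps B=0 W=1
Move 6: W@(1,1) -> caps B=0 W=1
Move 7: B@(2,1) -> caps B=0 W=1
Move 8: W@(1,0) -> caps B=0 W=1
Move 9: B@(1,2) -> caps B=0 W=1
Move 10: W@(3,3) -> caps B=0 W=1
Move 11: B@(2,3) -> caps B=1 W=1

Answer: .B..
WWB.
WB.B
.WB.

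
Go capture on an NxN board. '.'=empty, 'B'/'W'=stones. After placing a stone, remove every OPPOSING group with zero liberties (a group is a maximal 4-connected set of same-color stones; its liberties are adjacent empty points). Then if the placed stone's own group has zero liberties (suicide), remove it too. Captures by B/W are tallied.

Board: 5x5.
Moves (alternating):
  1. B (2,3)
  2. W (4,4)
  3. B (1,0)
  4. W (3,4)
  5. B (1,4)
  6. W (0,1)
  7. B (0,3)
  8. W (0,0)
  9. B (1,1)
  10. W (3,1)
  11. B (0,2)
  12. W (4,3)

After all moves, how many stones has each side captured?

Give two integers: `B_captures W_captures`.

Answer: 2 0

Derivation:
Move 1: B@(2,3) -> caps B=0 W=0
Move 2: W@(4,4) -> caps B=0 W=0
Move 3: B@(1,0) -> caps B=0 W=0
Move 4: W@(3,4) -> caps B=0 W=0
Move 5: B@(1,4) -> caps B=0 W=0
Move 6: W@(0,1) -> caps B=0 W=0
Move 7: B@(0,3) -> caps B=0 W=0
Move 8: W@(0,0) -> caps B=0 W=0
Move 9: B@(1,1) -> caps B=0 W=0
Move 10: W@(3,1) -> caps B=0 W=0
Move 11: B@(0,2) -> caps B=2 W=0
Move 12: W@(4,3) -> caps B=2 W=0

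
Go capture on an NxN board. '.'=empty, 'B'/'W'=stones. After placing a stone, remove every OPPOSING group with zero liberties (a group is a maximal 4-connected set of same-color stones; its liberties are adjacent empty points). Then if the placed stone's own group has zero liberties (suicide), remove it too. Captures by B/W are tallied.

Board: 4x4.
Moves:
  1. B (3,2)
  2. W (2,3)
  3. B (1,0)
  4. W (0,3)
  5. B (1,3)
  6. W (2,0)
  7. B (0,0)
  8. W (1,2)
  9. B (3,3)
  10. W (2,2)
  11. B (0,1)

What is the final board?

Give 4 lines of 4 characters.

Answer: BB.W
B.W.
W.WW
..BB

Derivation:
Move 1: B@(3,2) -> caps B=0 W=0
Move 2: W@(2,3) -> caps B=0 W=0
Move 3: B@(1,0) -> caps B=0 W=0
Move 4: W@(0,3) -> caps B=0 W=0
Move 5: B@(1,3) -> caps B=0 W=0
Move 6: W@(2,0) -> caps B=0 W=0
Move 7: B@(0,0) -> caps B=0 W=0
Move 8: W@(1,2) -> caps B=0 W=1
Move 9: B@(3,3) -> caps B=0 W=1
Move 10: W@(2,2) -> caps B=0 W=1
Move 11: B@(0,1) -> caps B=0 W=1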